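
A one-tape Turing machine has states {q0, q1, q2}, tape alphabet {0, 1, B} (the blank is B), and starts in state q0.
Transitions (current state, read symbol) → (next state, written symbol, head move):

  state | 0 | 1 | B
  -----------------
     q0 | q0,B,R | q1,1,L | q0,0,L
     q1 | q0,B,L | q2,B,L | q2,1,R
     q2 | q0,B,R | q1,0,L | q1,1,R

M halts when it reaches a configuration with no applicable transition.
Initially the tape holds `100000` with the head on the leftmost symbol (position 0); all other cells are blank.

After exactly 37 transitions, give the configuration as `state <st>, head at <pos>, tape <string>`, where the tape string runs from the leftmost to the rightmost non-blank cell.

q0 | BBBBBB[1]00000B   read 1 → write 1, move L, go to q1
q1 | BBBBB[B]100000B   read B → write 1, move R, go to q2
q2 | BBBBB1[1]00000B   read 1 → write 0, move L, go to q1
q1 | BBBBB[1]000000B   read 1 → write B, move L, go to q2
q2 | BBBB[B]B000000B   read B → write 1, move R, go to q1
q1 | BBBB1[B]000000B   read B → write 1, move R, go to q2
q2 | BBBB11[0]00000B   read 0 → write B, move R, go to q0
q0 | BBBB11B[0]0000B   read 0 → write B, move R, go to q0
q0 | BBBB11BB[0]000B   read 0 → write B, move R, go to q0
q0 | BBBB11BBB[0]00B   read 0 → write B, move R, go to q0
q0 | BBBB11BBBB[0]0B   read 0 → write B, move R, go to q0
q0 | BBBB11BBBBB[0]B   read 0 → write B, move R, go to q0
q0 | BBBB11BBBBBB[B]   read B → write 0, move L, go to q0
q0 | BBBB11BBBBB[B]0   read B → write 0, move L, go to q0
q0 | BBBB11BBBB[B]00   read B → write 0, move L, go to q0
q0 | BBBB11BBB[B]000   read B → write 0, move L, go to q0
q0 | BBBB11BB[B]0000   read B → write 0, move L, go to q0
q0 | BBBB11B[B]00000   read B → write 0, move L, go to q0
q0 | BBBB11[B]000000   read B → write 0, move L, go to q0
q0 | BBBB1[1]0000000   read 1 → write 1, move L, go to q1
q1 | BBBB[1]10000000   read 1 → write B, move L, go to q2
q2 | BBB[B]B10000000   read B → write 1, move R, go to q1
q1 | BBB1[B]10000000   read B → write 1, move R, go to q2
q2 | BBB11[1]0000000   read 1 → write 0, move L, go to q1
q1 | BBB1[1]00000000   read 1 → write B, move L, go to q2
q2 | BBB[1]B00000000   read 1 → write 0, move L, go to q1
q1 | BB[B]0B00000000   read B → write 1, move R, go to q2
q2 | BB1[0]B00000000   read 0 → write B, move R, go to q0
q0 | BB1B[B]00000000   read B → write 0, move L, go to q0
q0 | BB1[B]000000000   read B → write 0, move L, go to q0
q0 | BB[1]0000000000   read 1 → write 1, move L, go to q1
q1 | B[B]10000000000   read B → write 1, move R, go to q2
q2 | B1[1]0000000000   read 1 → write 0, move L, go to q1
q1 | B[1]00000000000   read 1 → write B, move L, go to q2
q2 | [B]B00000000000   read B → write 1, move R, go to q1
q1 | 1[B]00000000000   read B → write 1, move R, go to q2
q2 | 11[0]0000000000   read 0 → write B, move R, go to q0
q0 | 11B[0]000000000
After 37 steps: state q0, head at -3, tape 11B0000000000.

state q0, head at -3, tape 11B0000000000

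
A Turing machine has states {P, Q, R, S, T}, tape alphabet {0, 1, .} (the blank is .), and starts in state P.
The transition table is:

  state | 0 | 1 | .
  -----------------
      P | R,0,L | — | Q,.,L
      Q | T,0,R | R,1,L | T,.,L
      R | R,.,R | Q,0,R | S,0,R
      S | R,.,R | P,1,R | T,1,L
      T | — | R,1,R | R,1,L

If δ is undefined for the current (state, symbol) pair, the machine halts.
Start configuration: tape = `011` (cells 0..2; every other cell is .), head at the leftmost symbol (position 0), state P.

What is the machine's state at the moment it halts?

P | .[0]11.   read 0 → write 0, move L, go to R
R | [.]011.   read . → write 0, move R, go to S
S | 0[0]11.   read 0 → write ., move R, go to R
R | 0.[1]1.   read 1 → write 0, move R, go to Q
Q | 0.0[1].   read 1 → write 1, move L, go to R
R | 0.[0]1.   read 0 → write ., move R, go to R
R | 0..[1].   read 1 → write 0, move R, go to Q
Q | 0..0[.]   read . → write ., move L, go to T
T | 0..[0].
No transition is defined for (T, 0); M halts in state T.

T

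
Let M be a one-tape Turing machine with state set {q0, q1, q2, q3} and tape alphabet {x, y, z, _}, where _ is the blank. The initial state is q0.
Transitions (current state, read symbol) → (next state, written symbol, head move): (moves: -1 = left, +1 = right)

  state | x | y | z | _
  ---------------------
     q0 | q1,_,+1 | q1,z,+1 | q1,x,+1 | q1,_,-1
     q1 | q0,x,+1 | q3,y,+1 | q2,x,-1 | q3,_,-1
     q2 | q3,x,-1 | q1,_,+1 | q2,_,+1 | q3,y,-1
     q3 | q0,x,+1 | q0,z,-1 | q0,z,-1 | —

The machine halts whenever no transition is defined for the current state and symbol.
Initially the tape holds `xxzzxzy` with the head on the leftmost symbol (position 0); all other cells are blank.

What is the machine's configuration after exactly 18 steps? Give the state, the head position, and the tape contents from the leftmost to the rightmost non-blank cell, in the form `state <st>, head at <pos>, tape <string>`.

q0 | [x]xzzxzy_   read x → write _, move +1, go to q1
q1 | _[x]zzxzy_   read x → write x, move +1, go to q0
q0 | _x[z]zxzy_   read z → write x, move +1, go to q1
q1 | _xx[z]xzy_   read z → write x, move -1, go to q2
q2 | _x[x]xxzy_   read x → write x, move -1, go to q3
q3 | _[x]xxxzy_   read x → write x, move +1, go to q0
q0 | _x[x]xxzy_   read x → write _, move +1, go to q1
q1 | _x_[x]xzy_   read x → write x, move +1, go to q0
q0 | _x_x[x]zy_   read x → write _, move +1, go to q1
q1 | _x_x_[z]y_   read z → write x, move -1, go to q2
q2 | _x_x[_]xy_   read _ → write y, move -1, go to q3
q3 | _x_[x]yxy_   read x → write x, move +1, go to q0
q0 | _x_x[y]xy_   read y → write z, move +1, go to q1
q1 | _x_xz[x]y_   read x → write x, move +1, go to q0
q0 | _x_xzx[y]_   read y → write z, move +1, go to q1
q1 | _x_xzxz[_]   read _ → write _, move -1, go to q3
q3 | _x_xzx[z]_   read z → write z, move -1, go to q0
q0 | _x_xz[x]z_   read x → write _, move +1, go to q1
q1 | _x_xz_[z]_
After 18 steps: state q1, head at 6, tape x_xz_z.

state q1, head at 6, tape x_xz_z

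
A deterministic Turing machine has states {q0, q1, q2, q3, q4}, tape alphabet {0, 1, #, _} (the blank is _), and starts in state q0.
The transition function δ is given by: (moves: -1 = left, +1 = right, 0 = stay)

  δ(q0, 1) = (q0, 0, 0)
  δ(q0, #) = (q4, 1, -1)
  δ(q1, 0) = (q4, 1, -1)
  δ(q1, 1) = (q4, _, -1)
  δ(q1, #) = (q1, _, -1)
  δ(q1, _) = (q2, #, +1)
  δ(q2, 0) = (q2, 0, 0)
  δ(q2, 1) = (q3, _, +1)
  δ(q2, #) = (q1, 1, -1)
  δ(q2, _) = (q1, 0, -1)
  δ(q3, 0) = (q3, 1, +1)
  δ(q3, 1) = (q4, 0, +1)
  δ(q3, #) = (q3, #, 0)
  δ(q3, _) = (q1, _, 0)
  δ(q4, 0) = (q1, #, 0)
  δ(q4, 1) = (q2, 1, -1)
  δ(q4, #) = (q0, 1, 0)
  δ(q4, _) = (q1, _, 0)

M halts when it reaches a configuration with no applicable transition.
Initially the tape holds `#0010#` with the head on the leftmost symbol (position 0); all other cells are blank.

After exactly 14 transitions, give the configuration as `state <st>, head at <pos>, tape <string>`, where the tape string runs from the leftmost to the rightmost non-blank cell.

state q2, head at 2, tape #__01_#

state=q0 head=0 tape=_[#]0010#   (q0,#)→(q4,1,-1)
state=q4 head=-1 tape=[_]10010#   (q4,_)→(q1,_,0)
state=q1 head=-1 tape=[_]10010#   (q1,_)→(q2,#,+1)
state=q2 head=0 tape=#[1]0010#   (q2,1)→(q3,_,+1)
state=q3 head=1 tape=#_[0]010#   (q3,0)→(q3,1,+1)
state=q3 head=2 tape=#_1[0]10#   (q3,0)→(q3,1,+1)
state=q3 head=3 tape=#_11[1]0#   (q3,1)→(q4,0,+1)
state=q4 head=4 tape=#_110[0]#   (q4,0)→(q1,#,0)
state=q1 head=4 tape=#_110[#]#   (q1,#)→(q1,_,-1)
state=q1 head=3 tape=#_11[0]_#   (q1,0)→(q4,1,-1)
state=q4 head=2 tape=#_1[1]1_#   (q4,1)→(q2,1,-1)
state=q2 head=1 tape=#_[1]11_#   (q2,1)→(q3,_,+1)
state=q3 head=2 tape=#__[1]1_#   (q3,1)→(q4,0,+1)
state=q4 head=3 tape=#__0[1]_#   (q4,1)→(q2,1,-1)
state=q2 head=2 tape=#__[0]1_#
After 14 steps: state q2, head at 2, tape #__01_#.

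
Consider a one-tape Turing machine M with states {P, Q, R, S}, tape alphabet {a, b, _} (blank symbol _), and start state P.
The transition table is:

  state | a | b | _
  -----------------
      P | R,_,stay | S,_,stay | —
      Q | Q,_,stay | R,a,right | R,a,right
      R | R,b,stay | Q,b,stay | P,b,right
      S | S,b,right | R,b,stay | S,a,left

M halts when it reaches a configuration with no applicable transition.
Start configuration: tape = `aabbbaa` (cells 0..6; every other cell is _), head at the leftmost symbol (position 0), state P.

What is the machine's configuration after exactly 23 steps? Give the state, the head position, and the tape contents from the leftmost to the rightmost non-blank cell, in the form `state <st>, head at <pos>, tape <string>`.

state P, head at 8, tape baaaaaab

P | [a]abbbaa__   read a → write _, move stay, go to R
R | [_]abbbaa__   read _ → write b, move right, go to P
P | b[a]bbbaa__   read a → write _, move stay, go to R
R | b[_]bbbaa__   read _ → write b, move right, go to P
P | bb[b]bbaa__   read b → write _, move stay, go to S
S | bb[_]bbaa__   read _ → write a, move left, go to S
S | b[b]abbaa__   read b → write b, move stay, go to R
R | b[b]abbaa__   read b → write b, move stay, go to Q
Q | b[b]abbaa__   read b → write a, move right, go to R
R | ba[a]bbaa__   read a → write b, move stay, go to R
R | ba[b]bbaa__   read b → write b, move stay, go to Q
Q | ba[b]bbaa__   read b → write a, move right, go to R
R | baa[b]baa__   read b → write b, move stay, go to Q
Q | baa[b]baa__   read b → write a, move right, go to R
R | baaa[b]aa__   read b → write b, move stay, go to Q
Q | baaa[b]aa__   read b → write a, move right, go to R
R | baaaa[a]a__   read a → write b, move stay, go to R
R | baaaa[b]a__   read b → write b, move stay, go to Q
Q | baaaa[b]a__   read b → write a, move right, go to R
R | baaaaa[a]__   read a → write b, move stay, go to R
R | baaaaa[b]__   read b → write b, move stay, go to Q
Q | baaaaa[b]__   read b → write a, move right, go to R
R | baaaaaa[_]_   read _ → write b, move right, go to P
P | baaaaaab[_]
After 23 steps: state P, head at 8, tape baaaaaab.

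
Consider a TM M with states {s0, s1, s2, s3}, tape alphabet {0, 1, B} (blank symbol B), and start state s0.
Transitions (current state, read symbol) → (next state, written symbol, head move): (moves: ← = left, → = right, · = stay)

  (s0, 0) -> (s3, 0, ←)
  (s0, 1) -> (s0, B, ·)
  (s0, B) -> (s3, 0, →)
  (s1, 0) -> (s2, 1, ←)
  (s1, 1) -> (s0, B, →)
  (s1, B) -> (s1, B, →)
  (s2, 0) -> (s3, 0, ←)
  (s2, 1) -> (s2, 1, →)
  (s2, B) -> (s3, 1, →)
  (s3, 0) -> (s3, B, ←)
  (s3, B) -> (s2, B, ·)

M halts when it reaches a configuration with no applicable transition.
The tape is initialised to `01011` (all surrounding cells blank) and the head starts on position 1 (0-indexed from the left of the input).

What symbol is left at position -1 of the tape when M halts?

1

state=s0 head=1 tape=B0[1]011   (s0,1)→(s0,B,·)
state=s0 head=1 tape=B0[B]011   (s0,B)→(s3,0,→)
state=s3 head=2 tape=B00[0]11   (s3,0)→(s3,B,←)
state=s3 head=1 tape=B0[0]B11   (s3,0)→(s3,B,←)
state=s3 head=0 tape=B[0]BB11   (s3,0)→(s3,B,←)
state=s3 head=-1 tape=[B]BBB11   (s3,B)→(s2,B,·)
state=s2 head=-1 tape=[B]BBB11   (s2,B)→(s3,1,→)
state=s3 head=0 tape=1[B]BB11   (s3,B)→(s2,B,·)
state=s2 head=0 tape=1[B]BB11   (s2,B)→(s3,1,→)
state=s3 head=1 tape=11[B]B11   (s3,B)→(s2,B,·)
state=s2 head=1 tape=11[B]B11   (s2,B)→(s3,1,→)
state=s3 head=2 tape=111[B]11   (s3,B)→(s2,B,·)
state=s2 head=2 tape=111[B]11   (s2,B)→(s3,1,→)
state=s3 head=3 tape=1111[1]1
Cell -1 holds 1 when M halts.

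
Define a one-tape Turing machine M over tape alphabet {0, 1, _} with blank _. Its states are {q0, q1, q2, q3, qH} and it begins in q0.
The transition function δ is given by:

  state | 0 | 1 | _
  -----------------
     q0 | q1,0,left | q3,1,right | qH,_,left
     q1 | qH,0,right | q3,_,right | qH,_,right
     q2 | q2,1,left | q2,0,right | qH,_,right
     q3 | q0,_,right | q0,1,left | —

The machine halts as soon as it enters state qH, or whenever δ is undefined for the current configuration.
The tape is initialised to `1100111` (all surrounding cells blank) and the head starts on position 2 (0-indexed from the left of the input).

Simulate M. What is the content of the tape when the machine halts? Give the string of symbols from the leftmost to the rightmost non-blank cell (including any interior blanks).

1__0111

state=q0 head=2 tape=11[0]0111   (q0,0)→(q1,0,left)
state=q1 head=1 tape=1[1]00111   (q1,1)→(q3,_,right)
state=q3 head=2 tape=1_[0]0111   (q3,0)→(q0,_,right)
state=q0 head=3 tape=1__[0]111   (q0,0)→(q1,0,left)
state=q1 head=2 tape=1_[_]0111   (q1,_)→(qH,_,right)
state=qH head=3 tape=1__[0]111
The non-blank tape span at halt is 1__0111.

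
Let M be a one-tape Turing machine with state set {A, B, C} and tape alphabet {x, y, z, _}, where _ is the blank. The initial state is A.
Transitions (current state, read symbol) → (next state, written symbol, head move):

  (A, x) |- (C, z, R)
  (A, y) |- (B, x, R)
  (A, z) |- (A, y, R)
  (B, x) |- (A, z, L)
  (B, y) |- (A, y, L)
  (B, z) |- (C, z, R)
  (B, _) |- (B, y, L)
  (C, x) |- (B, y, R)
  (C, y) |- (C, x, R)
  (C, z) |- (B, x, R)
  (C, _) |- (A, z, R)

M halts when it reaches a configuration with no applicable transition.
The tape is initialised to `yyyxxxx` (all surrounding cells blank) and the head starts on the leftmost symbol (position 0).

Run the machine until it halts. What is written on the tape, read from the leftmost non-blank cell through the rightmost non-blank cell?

zxxxzxzz

state=A head=0 tape=[y]yyxxxx__   (A,y)→(B,x,R)
state=B head=1 tape=x[y]yxxxx__   (B,y)→(A,y,L)
state=A head=0 tape=[x]yyxxxx__   (A,x)→(C,z,R)
state=C head=1 tape=z[y]yxxxx__   (C,y)→(C,x,R)
state=C head=2 tape=zx[y]xxxx__   (C,y)→(C,x,R)
state=C head=3 tape=zxx[x]xxx__   (C,x)→(B,y,R)
state=B head=4 tape=zxxy[x]xx__   (B,x)→(A,z,L)
state=A head=3 tape=zxx[y]zxx__   (A,y)→(B,x,R)
state=B head=4 tape=zxxx[z]xx__   (B,z)→(C,z,R)
state=C head=5 tape=zxxxz[x]x__   (C,x)→(B,y,R)
state=B head=6 tape=zxxxzy[x]__   (B,x)→(A,z,L)
state=A head=5 tape=zxxxz[y]z__   (A,y)→(B,x,R)
state=B head=6 tape=zxxxzx[z]__   (B,z)→(C,z,R)
state=C head=7 tape=zxxxzxz[_]_   (C,_)→(A,z,R)
state=A head=8 tape=zxxxzxzz[_]
The non-blank tape span at halt is zxxxzxzz.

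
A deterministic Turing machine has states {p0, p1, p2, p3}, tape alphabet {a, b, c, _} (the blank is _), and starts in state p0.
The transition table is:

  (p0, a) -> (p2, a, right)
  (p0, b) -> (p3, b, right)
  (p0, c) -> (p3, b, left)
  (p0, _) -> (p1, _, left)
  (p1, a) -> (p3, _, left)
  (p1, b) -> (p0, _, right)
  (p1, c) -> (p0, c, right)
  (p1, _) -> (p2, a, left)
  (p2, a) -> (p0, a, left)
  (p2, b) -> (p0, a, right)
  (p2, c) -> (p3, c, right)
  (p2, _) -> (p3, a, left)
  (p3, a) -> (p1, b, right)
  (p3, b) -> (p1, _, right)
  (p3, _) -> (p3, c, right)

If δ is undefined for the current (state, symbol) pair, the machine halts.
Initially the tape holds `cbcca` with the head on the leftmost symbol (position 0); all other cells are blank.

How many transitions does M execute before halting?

state=p0 head=0 tape=_[c]bcca_   (p0,c)→(p3,b,left)
state=p3 head=-1 tape=[_]bbcca_   (p3,_)→(p3,c,right)
state=p3 head=0 tape=c[b]bcca_   (p3,b)→(p1,_,right)
state=p1 head=1 tape=c_[b]cca_   (p1,b)→(p0,_,right)
state=p0 head=2 tape=c__[c]ca_   (p0,c)→(p3,b,left)
state=p3 head=1 tape=c_[_]bca_   (p3,_)→(p3,c,right)
state=p3 head=2 tape=c_c[b]ca_   (p3,b)→(p1,_,right)
state=p1 head=3 tape=c_c_[c]a_   (p1,c)→(p0,c,right)
state=p0 head=4 tape=c_c_c[a]_   (p0,a)→(p2,a,right)
state=p2 head=5 tape=c_c_ca[_]   (p2,_)→(p3,a,left)
state=p3 head=4 tape=c_c_c[a]a   (p3,a)→(p1,b,right)
state=p1 head=5 tape=c_c_cb[a]   (p1,a)→(p3,_,left)
state=p3 head=4 tape=c_c_c[b]_   (p3,b)→(p1,_,right)
state=p1 head=5 tape=c_c_c_[_]   (p1,_)→(p2,a,left)
state=p2 head=4 tape=c_c_c[_]a   (p2,_)→(p3,a,left)
state=p3 head=3 tape=c_c_[c]aa
M halts after 15 transitions.

15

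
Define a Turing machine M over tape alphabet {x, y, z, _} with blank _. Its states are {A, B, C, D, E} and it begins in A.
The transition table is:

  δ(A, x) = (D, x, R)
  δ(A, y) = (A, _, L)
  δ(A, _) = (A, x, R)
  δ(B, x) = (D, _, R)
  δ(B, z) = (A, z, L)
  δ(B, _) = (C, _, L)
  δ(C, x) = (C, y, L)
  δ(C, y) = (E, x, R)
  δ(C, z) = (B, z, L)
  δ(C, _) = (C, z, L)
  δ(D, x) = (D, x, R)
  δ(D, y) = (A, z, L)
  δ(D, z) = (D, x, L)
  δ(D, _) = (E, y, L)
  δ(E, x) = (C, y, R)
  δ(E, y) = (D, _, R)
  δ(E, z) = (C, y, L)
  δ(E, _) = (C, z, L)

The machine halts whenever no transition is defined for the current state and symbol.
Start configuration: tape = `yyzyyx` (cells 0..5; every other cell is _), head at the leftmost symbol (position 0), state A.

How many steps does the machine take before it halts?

14

state=A head=0 tape=_[y]yzyyx   (A,y)→(A,_,L)
state=A head=-1 tape=[_]_yzyyx   (A,_)→(A,x,R)
state=A head=0 tape=x[_]yzyyx   (A,_)→(A,x,R)
state=A head=1 tape=xx[y]zyyx   (A,y)→(A,_,L)
state=A head=0 tape=x[x]_zyyx   (A,x)→(D,x,R)
state=D head=1 tape=xx[_]zyyx   (D,_)→(E,y,L)
state=E head=0 tape=x[x]yzyyx   (E,x)→(C,y,R)
state=C head=1 tape=xy[y]zyyx   (C,y)→(E,x,R)
state=E head=2 tape=xyx[z]yyx   (E,z)→(C,y,L)
state=C head=1 tape=xy[x]yyyx   (C,x)→(C,y,L)
state=C head=0 tape=x[y]yyyyx   (C,y)→(E,x,R)
state=E head=1 tape=xx[y]yyyx   (E,y)→(D,_,R)
state=D head=2 tape=xx_[y]yyx   (D,y)→(A,z,L)
state=A head=1 tape=xx[_]zyyx   (A,_)→(A,x,R)
state=A head=2 tape=xxx[z]yyx
M halts after 14 transitions.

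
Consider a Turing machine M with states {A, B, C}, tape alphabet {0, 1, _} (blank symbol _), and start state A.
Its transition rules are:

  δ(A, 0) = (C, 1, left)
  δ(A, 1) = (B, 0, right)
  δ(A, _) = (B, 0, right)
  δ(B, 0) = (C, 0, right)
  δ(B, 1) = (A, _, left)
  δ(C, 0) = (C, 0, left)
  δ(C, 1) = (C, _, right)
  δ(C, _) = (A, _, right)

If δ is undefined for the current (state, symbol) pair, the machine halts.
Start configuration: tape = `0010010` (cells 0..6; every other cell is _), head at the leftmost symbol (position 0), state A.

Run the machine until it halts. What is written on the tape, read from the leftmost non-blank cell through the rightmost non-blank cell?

state=A head=0 tape=_[0]010010_   (A,0)→(C,1,left)
state=C head=-1 tape=[_]1010010_   (C,_)→(A,_,right)
state=A head=0 tape=_[1]010010_   (A,1)→(B,0,right)
state=B head=1 tape=_0[0]10010_   (B,0)→(C,0,right)
state=C head=2 tape=_00[1]0010_   (C,1)→(C,_,right)
state=C head=3 tape=_00_[0]010_   (C,0)→(C,0,left)
state=C head=2 tape=_00[_]0010_   (C,_)→(A,_,right)
state=A head=3 tape=_00_[0]010_   (A,0)→(C,1,left)
state=C head=2 tape=_00[_]1010_   (C,_)→(A,_,right)
state=A head=3 tape=_00_[1]010_   (A,1)→(B,0,right)
state=B head=4 tape=_00_0[0]10_   (B,0)→(C,0,right)
state=C head=5 tape=_00_00[1]0_   (C,1)→(C,_,right)
state=C head=6 tape=_00_00_[0]_   (C,0)→(C,0,left)
state=C head=5 tape=_00_00[_]0_   (C,_)→(A,_,right)
state=A head=6 tape=_00_00_[0]_   (A,0)→(C,1,left)
state=C head=5 tape=_00_00[_]1_   (C,_)→(A,_,right)
state=A head=6 tape=_00_00_[1]_   (A,1)→(B,0,right)
state=B head=7 tape=_00_00_0[_]
The non-blank tape span at halt is 00_00_0.

00_00_0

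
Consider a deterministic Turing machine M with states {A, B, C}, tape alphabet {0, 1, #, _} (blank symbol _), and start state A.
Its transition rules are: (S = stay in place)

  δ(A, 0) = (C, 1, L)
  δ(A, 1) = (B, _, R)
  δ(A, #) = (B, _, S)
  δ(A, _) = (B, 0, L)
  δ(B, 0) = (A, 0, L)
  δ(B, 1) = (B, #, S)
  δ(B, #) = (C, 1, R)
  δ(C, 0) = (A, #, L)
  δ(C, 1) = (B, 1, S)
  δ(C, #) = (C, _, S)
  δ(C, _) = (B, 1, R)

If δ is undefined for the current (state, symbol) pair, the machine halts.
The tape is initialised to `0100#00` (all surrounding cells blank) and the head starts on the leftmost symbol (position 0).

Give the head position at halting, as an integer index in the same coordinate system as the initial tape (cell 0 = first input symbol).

8

A | _[0]100#00__   read 0 → write 1, move L, go to C
C | [_]1100#00__   read _ → write 1, move R, go to B
B | 1[1]100#00__   read 1 → write #, move S, go to B
B | 1[#]100#00__   read # → write 1, move R, go to C
C | 11[1]00#00__   read 1 → write 1, move S, go to B
B | 11[1]00#00__   read 1 → write #, move S, go to B
B | 11[#]00#00__   read # → write 1, move R, go to C
C | 111[0]0#00__   read 0 → write #, move L, go to A
A | 11[1]#0#00__   read 1 → write _, move R, go to B
B | 11_[#]0#00__   read # → write 1, move R, go to C
C | 11_1[0]#00__   read 0 → write #, move L, go to A
A | 11_[1]##00__   read 1 → write _, move R, go to B
B | 11__[#]#00__   read # → write 1, move R, go to C
C | 11__1[#]00__   read # → write _, move S, go to C
C | 11__1[_]00__   read _ → write 1, move R, go to B
B | 11__11[0]0__   read 0 → write 0, move L, go to A
A | 11__1[1]00__   read 1 → write _, move R, go to B
B | 11__1_[0]0__   read 0 → write 0, move L, go to A
A | 11__1[_]00__   read _ → write 0, move L, go to B
B | 11__[1]000__   read 1 → write #, move S, go to B
B | 11__[#]000__   read # → write 1, move R, go to C
C | 11__1[0]00__   read 0 → write #, move L, go to A
A | 11__[1]#00__   read 1 → write _, move R, go to B
B | 11___[#]00__   read # → write 1, move R, go to C
C | 11___1[0]0__   read 0 → write #, move L, go to A
A | 11___[1]#0__   read 1 → write _, move R, go to B
B | 11____[#]0__   read # → write 1, move R, go to C
C | 11____1[0]__   read 0 → write #, move L, go to A
A | 11____[1]#__   read 1 → write _, move R, go to B
B | 11_____[#]__   read # → write 1, move R, go to C
C | 11_____1[_]_   read _ → write 1, move R, go to B
B | 11_____11[_]
At halt the head is at cell 8.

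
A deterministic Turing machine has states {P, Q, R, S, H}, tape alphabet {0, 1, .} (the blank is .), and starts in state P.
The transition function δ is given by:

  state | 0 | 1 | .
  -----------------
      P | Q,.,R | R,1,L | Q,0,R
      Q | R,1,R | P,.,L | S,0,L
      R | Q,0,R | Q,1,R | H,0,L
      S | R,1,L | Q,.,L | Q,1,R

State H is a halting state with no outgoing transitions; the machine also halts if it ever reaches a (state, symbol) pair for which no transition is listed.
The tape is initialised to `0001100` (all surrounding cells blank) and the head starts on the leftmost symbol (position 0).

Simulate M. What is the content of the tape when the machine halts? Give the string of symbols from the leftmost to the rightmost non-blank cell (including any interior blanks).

01.....0

P | .[0]001100.   read 0 → write ., move R, go to Q
Q | ..[0]01100.   read 0 → write 1, move R, go to R
R | ..1[0]1100.   read 0 → write 0, move R, go to Q
Q | ..10[1]100.   read 1 → write ., move L, go to P
P | ..1[0].100.   read 0 → write ., move R, go to Q
Q | ..1.[.]100.   read . → write 0, move L, go to S
S | ..1[.]0100.   read . → write 1, move R, go to Q
Q | ..11[0]100.   read 0 → write 1, move R, go to R
R | ..111[1]00.   read 1 → write 1, move R, go to Q
Q | ..1111[0]0.   read 0 → write 1, move R, go to R
R | ..11111[0].   read 0 → write 0, move R, go to Q
Q | ..111110[.]   read . → write 0, move L, go to S
S | ..11111[0]0   read 0 → write 1, move L, go to R
R | ..1111[1]10   read 1 → write 1, move R, go to Q
Q | ..11111[1]0   read 1 → write ., move L, go to P
P | ..1111[1].0   read 1 → write 1, move L, go to R
R | ..111[1]1.0   read 1 → write 1, move R, go to Q
Q | ..1111[1].0   read 1 → write ., move L, go to P
P | ..111[1]..0   read 1 → write 1, move L, go to R
R | ..11[1]1..0   read 1 → write 1, move R, go to Q
Q | ..111[1]..0   read 1 → write ., move L, go to P
P | ..11[1]...0   read 1 → write 1, move L, go to R
R | ..1[1]1...0   read 1 → write 1, move R, go to Q
Q | ..11[1]...0   read 1 → write ., move L, go to P
P | ..1[1]....0   read 1 → write 1, move L, go to R
R | ..[1]1....0   read 1 → write 1, move R, go to Q
Q | ..1[1]....0   read 1 → write ., move L, go to P
P | ..[1].....0   read 1 → write 1, move L, go to R
R | .[.]1.....0   read . → write 0, move L, go to H
H | [.]01.....0
The non-blank tape span at halt is 01.....0.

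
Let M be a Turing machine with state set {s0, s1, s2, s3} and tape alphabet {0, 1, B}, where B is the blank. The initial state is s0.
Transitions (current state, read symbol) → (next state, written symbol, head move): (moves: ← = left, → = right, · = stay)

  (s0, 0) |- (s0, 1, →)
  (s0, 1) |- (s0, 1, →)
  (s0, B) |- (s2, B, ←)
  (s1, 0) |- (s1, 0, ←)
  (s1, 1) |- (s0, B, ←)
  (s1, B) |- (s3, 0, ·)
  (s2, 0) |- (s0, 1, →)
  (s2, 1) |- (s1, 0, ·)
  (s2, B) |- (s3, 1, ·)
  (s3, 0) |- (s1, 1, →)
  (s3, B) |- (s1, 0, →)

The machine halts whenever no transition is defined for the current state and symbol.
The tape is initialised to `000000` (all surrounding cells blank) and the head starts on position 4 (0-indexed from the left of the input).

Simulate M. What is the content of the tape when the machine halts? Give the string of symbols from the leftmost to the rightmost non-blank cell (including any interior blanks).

state=s0 head=4 tape=BBB0000[0]0B   (s0,0)→(s0,1,→)
state=s0 head=5 tape=BBB00001[0]B   (s0,0)→(s0,1,→)
state=s0 head=6 tape=BBB000011[B]   (s0,B)→(s2,B,←)
state=s2 head=5 tape=BBB00001[1]B   (s2,1)→(s1,0,·)
state=s1 head=5 tape=BBB00001[0]B   (s1,0)→(s1,0,←)
state=s1 head=4 tape=BBB0000[1]0B   (s1,1)→(s0,B,←)
state=s0 head=3 tape=BBB000[0]B0B   (s0,0)→(s0,1,→)
state=s0 head=4 tape=BBB0001[B]0B   (s0,B)→(s2,B,←)
state=s2 head=3 tape=BBB000[1]B0B   (s2,1)→(s1,0,·)
state=s1 head=3 tape=BBB000[0]B0B   (s1,0)→(s1,0,←)
state=s1 head=2 tape=BBB00[0]0B0B   (s1,0)→(s1,0,←)
state=s1 head=1 tape=BBB0[0]00B0B   (s1,0)→(s1,0,←)
state=s1 head=0 tape=BBB[0]000B0B   (s1,0)→(s1,0,←)
state=s1 head=-1 tape=BB[B]0000B0B   (s1,B)→(s3,0,·)
state=s3 head=-1 tape=BB[0]0000B0B   (s3,0)→(s1,1,→)
state=s1 head=0 tape=BB1[0]000B0B   (s1,0)→(s1,0,←)
state=s1 head=-1 tape=BB[1]0000B0B   (s1,1)→(s0,B,←)
state=s0 head=-2 tape=B[B]B0000B0B   (s0,B)→(s2,B,←)
state=s2 head=-3 tape=[B]BB0000B0B   (s2,B)→(s3,1,·)
state=s3 head=-3 tape=[1]BB0000B0B
The non-blank tape span at halt is 1BB0000B0.

1BB0000B0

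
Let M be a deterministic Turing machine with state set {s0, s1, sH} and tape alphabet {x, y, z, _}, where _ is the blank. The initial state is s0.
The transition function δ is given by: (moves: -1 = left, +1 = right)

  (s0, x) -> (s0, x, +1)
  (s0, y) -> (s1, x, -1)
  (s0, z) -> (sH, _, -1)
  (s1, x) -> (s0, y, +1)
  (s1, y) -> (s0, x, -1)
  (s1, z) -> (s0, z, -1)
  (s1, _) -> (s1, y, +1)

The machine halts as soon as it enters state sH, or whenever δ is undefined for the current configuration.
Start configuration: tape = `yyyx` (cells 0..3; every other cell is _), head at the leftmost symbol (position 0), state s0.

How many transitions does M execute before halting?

14

s0 | __[y]yyx_   read y → write x, move -1, go to s1
s1 | _[_]xyyx_   read _ → write y, move +1, go to s1
s1 | _y[x]yyx_   read x → write y, move +1, go to s0
s0 | _yy[y]yx_   read y → write x, move -1, go to s1
s1 | _y[y]xyx_   read y → write x, move -1, go to s0
s0 | _[y]xxyx_   read y → write x, move -1, go to s1
s1 | [_]xxxyx_   read _ → write y, move +1, go to s1
s1 | y[x]xxyx_   read x → write y, move +1, go to s0
s0 | yy[x]xyx_   read x → write x, move +1, go to s0
s0 | yyx[x]yx_   read x → write x, move +1, go to s0
s0 | yyxx[y]x_   read y → write x, move -1, go to s1
s1 | yyx[x]xx_   read x → write y, move +1, go to s0
s0 | yyxy[x]x_   read x → write x, move +1, go to s0
s0 | yyxyx[x]_   read x → write x, move +1, go to s0
s0 | yyxyxx[_]
M halts after 14 transitions.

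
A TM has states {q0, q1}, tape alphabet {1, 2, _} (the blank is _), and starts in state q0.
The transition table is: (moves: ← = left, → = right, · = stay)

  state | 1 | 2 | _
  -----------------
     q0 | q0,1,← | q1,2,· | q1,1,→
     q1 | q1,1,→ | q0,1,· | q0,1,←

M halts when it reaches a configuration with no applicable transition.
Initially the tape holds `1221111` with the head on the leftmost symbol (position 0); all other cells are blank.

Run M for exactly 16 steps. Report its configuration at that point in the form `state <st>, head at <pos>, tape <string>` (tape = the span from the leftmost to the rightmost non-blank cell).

state q0, head at -2, tape 111111111

state=q0 head=0 tape=__[1]221111   (q0,1)→(q0,1,←)
state=q0 head=-1 tape=_[_]1221111   (q0,_)→(q1,1,→)
state=q1 head=0 tape=_1[1]221111   (q1,1)→(q1,1,→)
state=q1 head=1 tape=_11[2]21111   (q1,2)→(q0,1,·)
state=q0 head=1 tape=_11[1]21111   (q0,1)→(q0,1,←)
state=q0 head=0 tape=_1[1]121111   (q0,1)→(q0,1,←)
state=q0 head=-1 tape=_[1]1121111   (q0,1)→(q0,1,←)
state=q0 head=-2 tape=[_]11121111   (q0,_)→(q1,1,→)
state=q1 head=-1 tape=1[1]1121111   (q1,1)→(q1,1,→)
state=q1 head=0 tape=11[1]121111   (q1,1)→(q1,1,→)
state=q1 head=1 tape=111[1]21111   (q1,1)→(q1,1,→)
state=q1 head=2 tape=1111[2]1111   (q1,2)→(q0,1,·)
state=q0 head=2 tape=1111[1]1111   (q0,1)→(q0,1,←)
state=q0 head=1 tape=111[1]11111   (q0,1)→(q0,1,←)
state=q0 head=0 tape=11[1]111111   (q0,1)→(q0,1,←)
state=q0 head=-1 tape=1[1]1111111   (q0,1)→(q0,1,←)
state=q0 head=-2 tape=[1]11111111
After 16 steps: state q0, head at -2, tape 111111111.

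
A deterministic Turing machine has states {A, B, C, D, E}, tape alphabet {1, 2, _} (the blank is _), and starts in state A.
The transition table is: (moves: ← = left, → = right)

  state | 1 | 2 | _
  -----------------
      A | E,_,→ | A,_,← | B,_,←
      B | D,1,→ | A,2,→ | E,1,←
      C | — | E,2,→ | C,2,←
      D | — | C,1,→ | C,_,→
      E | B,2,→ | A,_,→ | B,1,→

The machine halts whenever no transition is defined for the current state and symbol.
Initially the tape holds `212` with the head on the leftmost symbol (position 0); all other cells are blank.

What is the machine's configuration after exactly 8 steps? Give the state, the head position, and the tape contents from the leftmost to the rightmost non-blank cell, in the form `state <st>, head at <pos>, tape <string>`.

state=A head=0 tape=___[2]12   (A,2)→(A,_,←)
state=A head=-1 tape=__[_]_12   (A,_)→(B,_,←)
state=B head=-2 tape=_[_]__12   (B,_)→(E,1,←)
state=E head=-3 tape=[_]1__12   (E,_)→(B,1,→)
state=B head=-2 tape=1[1]__12   (B,1)→(D,1,→)
state=D head=-1 tape=11[_]_12   (D,_)→(C,_,→)
state=C head=0 tape=11_[_]12   (C,_)→(C,2,←)
state=C head=-1 tape=11[_]212   (C,_)→(C,2,←)
state=C head=-2 tape=1[1]2212
After 8 steps: state C, head at -2, tape 112212.

state C, head at -2, tape 112212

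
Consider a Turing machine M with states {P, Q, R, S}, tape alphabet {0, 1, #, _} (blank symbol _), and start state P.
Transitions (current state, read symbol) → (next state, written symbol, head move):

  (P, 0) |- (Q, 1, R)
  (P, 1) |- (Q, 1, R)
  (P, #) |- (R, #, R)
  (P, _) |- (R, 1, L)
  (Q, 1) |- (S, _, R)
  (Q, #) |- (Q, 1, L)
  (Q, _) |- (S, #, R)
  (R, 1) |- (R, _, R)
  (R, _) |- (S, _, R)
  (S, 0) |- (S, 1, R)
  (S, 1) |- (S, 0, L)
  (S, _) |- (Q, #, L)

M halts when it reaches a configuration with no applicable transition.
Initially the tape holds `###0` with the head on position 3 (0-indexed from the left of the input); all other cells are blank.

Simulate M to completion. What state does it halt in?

P | _###[0]__   read 0 → write 1, move R, go to Q
Q | _###1[_]_   read _ → write #, move R, go to S
S | _###1#[_]   read _ → write #, move L, go to Q
Q | _###1[#]#   read # → write 1, move L, go to Q
Q | _###[1]1#   read 1 → write _, move R, go to S
S | _###_[1]#   read 1 → write 0, move L, go to S
S | _###[_]0#   read _ → write #, move L, go to Q
Q | _##[#]#0#   read # → write 1, move L, go to Q
Q | _#[#]1#0#   read # → write 1, move L, go to Q
Q | _[#]11#0#   read # → write 1, move L, go to Q
Q | [_]111#0#   read _ → write #, move R, go to S
S | #[1]11#0#   read 1 → write 0, move L, go to S
S | [#]011#0#
No transition is defined for (S, #); M halts in state S.

S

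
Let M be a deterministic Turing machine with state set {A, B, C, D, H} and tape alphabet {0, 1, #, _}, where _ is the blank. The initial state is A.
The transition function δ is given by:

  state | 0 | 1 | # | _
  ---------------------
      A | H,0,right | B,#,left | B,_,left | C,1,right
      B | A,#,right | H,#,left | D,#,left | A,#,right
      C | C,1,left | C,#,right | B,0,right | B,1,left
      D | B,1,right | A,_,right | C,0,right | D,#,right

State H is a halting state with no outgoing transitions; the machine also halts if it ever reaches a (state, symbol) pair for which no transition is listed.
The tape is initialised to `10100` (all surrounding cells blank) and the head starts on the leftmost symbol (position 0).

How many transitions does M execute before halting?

26

A | __[1]0100   read 1 → write #, move left, go to B
B | _[_]#0100   read _ → write #, move right, go to A
A | _#[#]0100   read # → write _, move left, go to B
B | _[#]_0100   read # → write #, move left, go to D
D | [_]#_0100   read _ → write #, move right, go to D
D | #[#]_0100   read # → write 0, move right, go to C
C | #0[_]0100   read _ → write 1, move left, go to B
B | #[0]10100   read 0 → write #, move right, go to A
A | ##[1]0100   read 1 → write #, move left, go to B
B | #[#]#0100   read # → write #, move left, go to D
D | [#]##0100   read # → write 0, move right, go to C
C | 0[#]#0100   read # → write 0, move right, go to B
B | 00[#]0100   read # → write #, move left, go to D
D | 0[0]#0100   read 0 → write 1, move right, go to B
B | 01[#]0100   read # → write #, move left, go to D
D | 0[1]#0100   read 1 → write _, move right, go to A
A | 0_[#]0100   read # → write _, move left, go to B
B | 0[_]_0100   read _ → write #, move right, go to A
A | 0#[_]0100   read _ → write 1, move right, go to C
C | 0#1[0]100   read 0 → write 1, move left, go to C
C | 0#[1]1100   read 1 → write #, move right, go to C
C | 0##[1]100   read 1 → write #, move right, go to C
C | 0###[1]00   read 1 → write #, move right, go to C
C | 0####[0]0   read 0 → write 1, move left, go to C
C | 0###[#]10   read # → write 0, move right, go to B
B | 0###0[1]0   read 1 → write #, move left, go to H
H | 0###[0]#0
M halts after 26 transitions.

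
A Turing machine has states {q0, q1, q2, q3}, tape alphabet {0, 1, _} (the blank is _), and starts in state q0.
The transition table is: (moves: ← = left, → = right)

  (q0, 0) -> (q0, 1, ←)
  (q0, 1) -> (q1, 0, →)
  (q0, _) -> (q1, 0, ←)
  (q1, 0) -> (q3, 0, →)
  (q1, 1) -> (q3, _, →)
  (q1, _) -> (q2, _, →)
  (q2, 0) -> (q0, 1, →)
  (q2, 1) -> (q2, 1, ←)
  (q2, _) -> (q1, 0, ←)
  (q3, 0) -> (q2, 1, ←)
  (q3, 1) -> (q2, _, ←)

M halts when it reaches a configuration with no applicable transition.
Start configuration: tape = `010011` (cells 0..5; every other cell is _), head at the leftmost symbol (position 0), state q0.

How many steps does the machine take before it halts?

q0 | __[0]10011_   read 0 → write 1, move ←, go to q0
q0 | _[_]110011_   read _ → write 0, move ←, go to q1
q1 | [_]0110011_   read _ → write _, move →, go to q2
q2 | _[0]110011_   read 0 → write 1, move →, go to q0
q0 | _1[1]10011_   read 1 → write 0, move →, go to q1
q1 | _10[1]0011_   read 1 → write _, move →, go to q3
q3 | _10_[0]011_   read 0 → write 1, move ←, go to q2
q2 | _10[_]1011_   read _ → write 0, move ←, go to q1
q1 | _1[0]01011_   read 0 → write 0, move →, go to q3
q3 | _10[0]1011_   read 0 → write 1, move ←, go to q2
q2 | _1[0]11011_   read 0 → write 1, move →, go to q0
q0 | _11[1]1011_   read 1 → write 0, move →, go to q1
q1 | _110[1]011_   read 1 → write _, move →, go to q3
q3 | _110_[0]11_   read 0 → write 1, move ←, go to q2
q2 | _110[_]111_   read _ → write 0, move ←, go to q1
q1 | _11[0]0111_   read 0 → write 0, move →, go to q3
q3 | _110[0]111_   read 0 → write 1, move ←, go to q2
q2 | _11[0]1111_   read 0 → write 1, move →, go to q0
q0 | _111[1]111_   read 1 → write 0, move →, go to q1
q1 | _1110[1]11_   read 1 → write _, move →, go to q3
q3 | _1110_[1]1_   read 1 → write _, move ←, go to q2
q2 | _1110[_]_1_   read _ → write 0, move ←, go to q1
q1 | _111[0]0_1_   read 0 → write 0, move →, go to q3
q3 | _1110[0]_1_   read 0 → write 1, move ←, go to q2
q2 | _111[0]1_1_   read 0 → write 1, move →, go to q0
q0 | _1111[1]_1_   read 1 → write 0, move →, go to q1
q1 | _11110[_]1_   read _ → write _, move →, go to q2
q2 | _11110_[1]_   read 1 → write 1, move ←, go to q2
q2 | _11110[_]1_   read _ → write 0, move ←, go to q1
q1 | _1111[0]01_   read 0 → write 0, move →, go to q3
q3 | _11110[0]1_   read 0 → write 1, move ←, go to q2
q2 | _1111[0]11_   read 0 → write 1, move →, go to q0
q0 | _11111[1]1_   read 1 → write 0, move →, go to q1
q1 | _111110[1]_   read 1 → write _, move →, go to q3
q3 | _111110_[_]
M halts after 34 transitions.

34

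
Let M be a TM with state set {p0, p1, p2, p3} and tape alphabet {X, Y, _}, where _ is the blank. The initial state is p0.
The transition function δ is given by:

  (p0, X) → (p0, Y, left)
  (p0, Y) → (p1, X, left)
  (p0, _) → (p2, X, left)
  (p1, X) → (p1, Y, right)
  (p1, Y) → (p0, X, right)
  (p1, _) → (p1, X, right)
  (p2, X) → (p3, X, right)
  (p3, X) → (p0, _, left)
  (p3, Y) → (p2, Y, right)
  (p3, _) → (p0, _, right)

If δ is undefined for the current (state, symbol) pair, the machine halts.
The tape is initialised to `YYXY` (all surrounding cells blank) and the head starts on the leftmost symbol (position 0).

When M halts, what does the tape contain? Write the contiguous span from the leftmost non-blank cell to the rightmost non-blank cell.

XYYYYY

state=p0 head=0 tape=___[Y]YXY_   (p0,Y)→(p1,X,left)
state=p1 head=-1 tape=__[_]XYXY_   (p1,_)→(p1,X,right)
state=p1 head=0 tape=__X[X]YXY_   (p1,X)→(p1,Y,right)
state=p1 head=1 tape=__XY[Y]XY_   (p1,Y)→(p0,X,right)
state=p0 head=2 tape=__XYX[X]Y_   (p0,X)→(p0,Y,left)
state=p0 head=1 tape=__XY[X]YY_   (p0,X)→(p0,Y,left)
state=p0 head=0 tape=__X[Y]YYY_   (p0,Y)→(p1,X,left)
state=p1 head=-1 tape=__[X]XYYY_   (p1,X)→(p1,Y,right)
state=p1 head=0 tape=__Y[X]YYY_   (p1,X)→(p1,Y,right)
state=p1 head=1 tape=__YY[Y]YY_   (p1,Y)→(p0,X,right)
state=p0 head=2 tape=__YYX[Y]Y_   (p0,Y)→(p1,X,left)
state=p1 head=1 tape=__YY[X]XY_   (p1,X)→(p1,Y,right)
state=p1 head=2 tape=__YYY[X]Y_   (p1,X)→(p1,Y,right)
state=p1 head=3 tape=__YYYY[Y]_   (p1,Y)→(p0,X,right)
state=p0 head=4 tape=__YYYYX[_]   (p0,_)→(p2,X,left)
state=p2 head=3 tape=__YYYY[X]X   (p2,X)→(p3,X,right)
state=p3 head=4 tape=__YYYYX[X]   (p3,X)→(p0,_,left)
state=p0 head=3 tape=__YYYY[X]_   (p0,X)→(p0,Y,left)
state=p0 head=2 tape=__YYY[Y]Y_   (p0,Y)→(p1,X,left)
state=p1 head=1 tape=__YY[Y]XY_   (p1,Y)→(p0,X,right)
state=p0 head=2 tape=__YYX[X]Y_   (p0,X)→(p0,Y,left)
state=p0 head=1 tape=__YY[X]YY_   (p0,X)→(p0,Y,left)
state=p0 head=0 tape=__Y[Y]YYY_   (p0,Y)→(p1,X,left)
state=p1 head=-1 tape=__[Y]XYYY_   (p1,Y)→(p0,X,right)
state=p0 head=0 tape=__X[X]YYY_   (p0,X)→(p0,Y,left)
state=p0 head=-1 tape=__[X]YYYY_   (p0,X)→(p0,Y,left)
state=p0 head=-2 tape=_[_]YYYYY_   (p0,_)→(p2,X,left)
state=p2 head=-3 tape=[_]XYYYYY_
The non-blank tape span at halt is XYYYYY.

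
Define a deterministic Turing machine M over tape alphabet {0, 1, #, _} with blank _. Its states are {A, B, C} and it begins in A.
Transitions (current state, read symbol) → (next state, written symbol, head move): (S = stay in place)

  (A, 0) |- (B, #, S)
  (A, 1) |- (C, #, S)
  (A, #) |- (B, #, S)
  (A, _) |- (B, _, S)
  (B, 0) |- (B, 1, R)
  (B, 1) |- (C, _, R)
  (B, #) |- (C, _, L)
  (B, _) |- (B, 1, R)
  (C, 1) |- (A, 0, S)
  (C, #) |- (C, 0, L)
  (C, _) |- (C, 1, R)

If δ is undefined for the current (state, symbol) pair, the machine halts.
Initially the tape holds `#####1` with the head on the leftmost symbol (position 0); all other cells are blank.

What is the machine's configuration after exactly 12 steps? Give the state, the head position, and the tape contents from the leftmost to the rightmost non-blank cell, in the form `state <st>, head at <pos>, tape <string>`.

state=A head=0 tape=__[#]####1   (A,#)→(B,#,S)
state=B head=0 tape=__[#]####1   (B,#)→(C,_,L)
state=C head=-1 tape=_[_]_####1   (C,_)→(C,1,R)
state=C head=0 tape=_1[_]####1   (C,_)→(C,1,R)
state=C head=1 tape=_11[#]###1   (C,#)→(C,0,L)
state=C head=0 tape=_1[1]0###1   (C,1)→(A,0,S)
state=A head=0 tape=_1[0]0###1   (A,0)→(B,#,S)
state=B head=0 tape=_1[#]0###1   (B,#)→(C,_,L)
state=C head=-1 tape=_[1]_0###1   (C,1)→(A,0,S)
state=A head=-1 tape=_[0]_0###1   (A,0)→(B,#,S)
state=B head=-1 tape=_[#]_0###1   (B,#)→(C,_,L)
state=C head=-2 tape=[_]__0###1   (C,_)→(C,1,R)
state=C head=-1 tape=1[_]_0###1
After 12 steps: state C, head at -1, tape 1__0###1.

state C, head at -1, tape 1__0###1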